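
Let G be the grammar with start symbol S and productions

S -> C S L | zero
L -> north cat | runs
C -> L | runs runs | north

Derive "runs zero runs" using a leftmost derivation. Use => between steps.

S => C S L => L S L => runs S L => runs zero L => runs zero runs

S => C S L   [S -> C S L]
C S L => L S L   [C -> L]
L S L => runs S L   [L -> runs]
runs S L => runs zero L   [S -> zero]
runs zero L => runs zero runs   [L -> runs]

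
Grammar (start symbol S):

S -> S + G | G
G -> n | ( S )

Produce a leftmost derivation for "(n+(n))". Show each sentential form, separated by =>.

S => G   [S -> G]
G => (S)   [G -> ( S )]
(S) => (S+G)   [S -> S + G]
(S+G) => (G+G)   [S -> G]
(G+G) => (n+G)   [G -> n]
(n+G) => (n+(S))   [G -> ( S )]
(n+(S)) => (n+(G))   [S -> G]
(n+(G)) => (n+(n))   [G -> n]

S => G => (S) => (S+G) => (G+G) => (n+G) => (n+(S)) => (n+(G)) => (n+(n))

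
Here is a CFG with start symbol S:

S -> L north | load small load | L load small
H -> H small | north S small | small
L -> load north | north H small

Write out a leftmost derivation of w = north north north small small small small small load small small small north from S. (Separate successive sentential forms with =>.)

S => L north   [S -> L north]
L north => north H small north   [L -> north H small]
north H small north => north north S small small north   [H -> north S small]
north north S small small north => north north L load small small small north   [S -> L load small]
north north L load small small small north => north north north H small load small small small north   [L -> north H small]
north north north H small load small small small north => north north north H small small load small small small north   [H -> H small]
north north north H small small load small small small north => north north north H small small small load small small small north   [H -> H small]
north north north H small small small load small small small north => north north north H small small small small load small small small north   [H -> H small]
north north north H small small small small load small small small north => north north north small small small small small load small small small north   [H -> small]

S => L north => north H small north => north north S small small north => north north L load small small small north => north north north H small load small small small north => north north north H small small load small small small north => north north north H small small small load small small small north => north north north H small small small small load small small small north => north north north small small small small small load small small small north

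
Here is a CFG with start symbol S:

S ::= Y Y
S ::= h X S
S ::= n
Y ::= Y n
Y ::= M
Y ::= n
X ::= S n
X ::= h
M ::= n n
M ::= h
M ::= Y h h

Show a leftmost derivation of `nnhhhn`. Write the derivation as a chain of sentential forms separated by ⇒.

S⇒YY⇒YnY⇒nnY⇒nnYn⇒nnMn⇒nnYhhn⇒nnMhhn⇒nnhhhn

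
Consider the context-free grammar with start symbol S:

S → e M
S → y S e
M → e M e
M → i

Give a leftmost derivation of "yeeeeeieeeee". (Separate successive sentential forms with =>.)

S => ySe => yeMe => yeeMee => yeeeMeee => yeeeeMeeee => yeeeeeMeeeee => yeeeeeieeeee

S => ySe   [S → y S e]
ySe => yeMe   [S → e M]
yeMe => yeeMee   [M → e M e]
yeeMee => yeeeMeee   [M → e M e]
yeeeMeee => yeeeeMeeee   [M → e M e]
yeeeeMeeee => yeeeeeMeeeee   [M → e M e]
yeeeeeMeeeee => yeeeeeieeeee   [M → i]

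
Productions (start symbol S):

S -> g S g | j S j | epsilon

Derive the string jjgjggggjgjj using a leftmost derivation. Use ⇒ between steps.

S ⇒ jSj   [S -> j S j]
jSj ⇒ jjSjj   [S -> j S j]
jjSjj ⇒ jjgSgjj   [S -> g S g]
jjgSgjj ⇒ jjgjSjgjj   [S -> j S j]
jjgjSjgjj ⇒ jjgjgSgjgjj   [S -> g S g]
jjgjgSgjgjj ⇒ jjgjggSggjgjj   [S -> g S g]
jjgjggSggjgjj ⇒ jjgjggggjgjj   [S -> epsilon]

S ⇒ jSj ⇒ jjSjj ⇒ jjgSgjj ⇒ jjgjSjgjj ⇒ jjgjgSgjgjj ⇒ jjgjggSggjgjj ⇒ jjgjggggjgjj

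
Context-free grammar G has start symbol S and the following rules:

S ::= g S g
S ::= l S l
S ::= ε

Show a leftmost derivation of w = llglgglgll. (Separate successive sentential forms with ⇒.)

S ⇒ lSl   [S ::= l S l]
lSl ⇒ llSll   [S ::= l S l]
llSll ⇒ llgSgll   [S ::= g S g]
llgSgll ⇒ llglSlgll   [S ::= l S l]
llglSlgll ⇒ llglgSglgll   [S ::= g S g]
llglgSglgll ⇒ llglgglgll   [S ::= ε]

S ⇒ lSl ⇒ llSll ⇒ llgSgll ⇒ llglSlgll ⇒ llglgSglgll ⇒ llglgglgll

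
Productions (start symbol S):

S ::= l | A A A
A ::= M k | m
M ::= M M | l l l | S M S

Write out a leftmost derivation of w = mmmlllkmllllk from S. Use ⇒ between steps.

S ⇒ AAA ⇒ mAA ⇒ mmA ⇒ mmMk ⇒ mmSMSk ⇒ mmAAAMSk ⇒ mmmAAMSk ⇒ mmmMkAMSk ⇒ mmmlllkAMSk ⇒ mmmlllkmMSk ⇒ mmmlllkmlllSk ⇒ mmmlllkmllllk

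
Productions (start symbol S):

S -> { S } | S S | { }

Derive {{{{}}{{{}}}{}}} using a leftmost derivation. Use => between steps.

S => {S}   [S -> { S }]
{S} => {{S}}   [S -> { S }]
{{S}} => {{SS}}   [S -> S S]
{{SS}} => {{SSS}}   [S -> S S]
{{SSS}} => {{{S}SS}}   [S -> { S }]
{{{S}SS}} => {{{{}}SS}}   [S -> { }]
{{{{}}SS}} => {{{{}}{S}S}}   [S -> { S }]
{{{{}}{S}S}} => {{{{}}{{S}}S}}   [S -> { S }]
{{{{}}{{S}}S}} => {{{{}}{{{}}}S}}   [S -> { }]
{{{{}}{{{}}}S}} => {{{{}}{{{}}}{}}}   [S -> { }]

S => {S} => {{S}} => {{SS}} => {{SSS}} => {{{S}SS}} => {{{{}}SS}} => {{{{}}{S}S}} => {{{{}}{{S}}S}} => {{{{}}{{{}}}S}} => {{{{}}{{{}}}{}}}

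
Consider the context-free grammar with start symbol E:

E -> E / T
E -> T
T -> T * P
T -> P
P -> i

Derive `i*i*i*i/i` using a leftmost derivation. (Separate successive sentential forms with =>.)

E => E/T => T/T => T*P/T => T*P*P/T => T*P*P*P/T => P*P*P*P/T => i*P*P*P/T => i*i*P*P/T => i*i*i*P/T => i*i*i*i/T => i*i*i*i/P => i*i*i*i/i

E => E/T   [E -> E / T]
E/T => T/T   [E -> T]
T/T => T*P/T   [T -> T * P]
T*P/T => T*P*P/T   [T -> T * P]
T*P*P/T => T*P*P*P/T   [T -> T * P]
T*P*P*P/T => P*P*P*P/T   [T -> P]
P*P*P*P/T => i*P*P*P/T   [P -> i]
i*P*P*P/T => i*i*P*P/T   [P -> i]
i*i*P*P/T => i*i*i*P/T   [P -> i]
i*i*i*P/T => i*i*i*i/T   [P -> i]
i*i*i*i/T => i*i*i*i/P   [T -> P]
i*i*i*i/P => i*i*i*i/i   [P -> i]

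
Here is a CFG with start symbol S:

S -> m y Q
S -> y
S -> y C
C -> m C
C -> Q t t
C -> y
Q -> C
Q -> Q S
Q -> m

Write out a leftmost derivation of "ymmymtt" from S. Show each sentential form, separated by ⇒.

S ⇒ yC ⇒ yQtt ⇒ yQStt ⇒ ymStt ⇒ ymmyQtt ⇒ ymmymtt

S ⇒ yC   [S -> y C]
yC ⇒ yQtt   [C -> Q t t]
yQtt ⇒ yQStt   [Q -> Q S]
yQStt ⇒ ymStt   [Q -> m]
ymStt ⇒ ymmyQtt   [S -> m y Q]
ymmyQtt ⇒ ymmymtt   [Q -> m]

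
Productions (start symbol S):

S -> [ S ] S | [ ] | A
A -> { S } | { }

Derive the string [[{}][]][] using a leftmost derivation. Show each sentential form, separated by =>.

S=>[S]S=>[[S]S]S=>[[A]S]S=>[[{}]S]S=>[[{}][]]S=>[[{}][]][]

S => [S]S   [S -> [ S ] S]
[S]S => [[S]S]S   [S -> [ S ] S]
[[S]S]S => [[A]S]S   [S -> A]
[[A]S]S => [[{}]S]S   [A -> { }]
[[{}]S]S => [[{}][]]S   [S -> [ ]]
[[{}][]]S => [[{}][]][]   [S -> [ ]]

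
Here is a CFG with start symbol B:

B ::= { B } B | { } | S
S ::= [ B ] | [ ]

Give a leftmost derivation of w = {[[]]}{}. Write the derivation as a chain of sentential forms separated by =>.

B => {B}B => {S}B => {[B]}B => {[S]}B => {[[]]}B => {[[]]}{}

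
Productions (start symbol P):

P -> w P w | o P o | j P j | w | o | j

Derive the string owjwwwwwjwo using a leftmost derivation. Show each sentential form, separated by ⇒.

P⇒oPo⇒owPwo⇒owjPjwo⇒owjwPwjwo⇒owjwwPwwjwo⇒owjwwwwwjwo

P ⇒ oPo   [P -> o P o]
oPo ⇒ owPwo   [P -> w P w]
owPwo ⇒ owjPjwo   [P -> j P j]
owjPjwo ⇒ owjwPwjwo   [P -> w P w]
owjwPwjwo ⇒ owjwwPwwjwo   [P -> w P w]
owjwwPwwjwo ⇒ owjwwwwwjwo   [P -> w]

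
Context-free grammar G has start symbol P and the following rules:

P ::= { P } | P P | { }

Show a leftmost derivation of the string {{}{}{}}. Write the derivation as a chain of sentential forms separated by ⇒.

P ⇒ {P}   [P ::= { P }]
{P} ⇒ {PP}   [P ::= P P]
{PP} ⇒ {PPP}   [P ::= P P]
{PPP} ⇒ {{}PP}   [P ::= { }]
{{}PP} ⇒ {{}{}P}   [P ::= { }]
{{}{}P} ⇒ {{}{}{}}   [P ::= { }]

P ⇒ {P} ⇒ {PP} ⇒ {PPP} ⇒ {{}PP} ⇒ {{}{}P} ⇒ {{}{}{}}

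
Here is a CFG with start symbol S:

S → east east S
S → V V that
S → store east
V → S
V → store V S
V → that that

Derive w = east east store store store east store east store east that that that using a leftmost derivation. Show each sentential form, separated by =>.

S => east east S => east east V V that => east east store V S V that => east east store store V S S V that => east east store store S S S V that => east east store store store east S S V that => east east store store store east store east S V that => east east store store store east store east store east V that => east east store store store east store east store east that that that

S => east east S   [S → east east S]
east east S => east east V V that   [S → V V that]
east east V V that => east east store V S V that   [V → store V S]
east east store V S V that => east east store store V S S V that   [V → store V S]
east east store store V S S V that => east east store store S S S V that   [V → S]
east east store store S S S V that => east east store store store east S S V that   [S → store east]
east east store store store east S S V that => east east store store store east store east S V that   [S → store east]
east east store store store east store east S V that => east east store store store east store east store east V that   [S → store east]
east east store store store east store east store east V that => east east store store store east store east store east that that that   [V → that that]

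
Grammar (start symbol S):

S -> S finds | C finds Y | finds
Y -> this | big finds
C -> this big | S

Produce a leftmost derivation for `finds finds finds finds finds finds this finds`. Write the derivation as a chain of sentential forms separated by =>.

S => S finds   [S -> S finds]
S finds => C finds Y finds   [S -> C finds Y]
C finds Y finds => S finds Y finds   [C -> S]
S finds Y finds => S finds finds Y finds   [S -> S finds]
S finds finds Y finds => S finds finds finds Y finds   [S -> S finds]
S finds finds finds Y finds => S finds finds finds finds Y finds   [S -> S finds]
S finds finds finds finds Y finds => S finds finds finds finds finds Y finds   [S -> S finds]
S finds finds finds finds finds Y finds => finds finds finds finds finds finds Y finds   [S -> finds]
finds finds finds finds finds finds Y finds => finds finds finds finds finds finds this finds   [Y -> this]

S => S finds => C finds Y finds => S finds Y finds => S finds finds Y finds => S finds finds finds Y finds => S finds finds finds finds Y finds => S finds finds finds finds finds Y finds => finds finds finds finds finds finds Y finds => finds finds finds finds finds finds this finds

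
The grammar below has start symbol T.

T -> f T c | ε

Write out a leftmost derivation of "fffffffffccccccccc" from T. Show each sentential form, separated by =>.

T => fTc   [T -> f T c]
fTc => ffTcc   [T -> f T c]
ffTcc => fffTccc   [T -> f T c]
fffTccc => ffffTcccc   [T -> f T c]
ffffTcccc => fffffTccccc   [T -> f T c]
fffffTccccc => ffffffTcccccc   [T -> f T c]
ffffffTcccccc => fffffffTccccccc   [T -> f T c]
fffffffTccccccc => ffffffffTcccccccc   [T -> f T c]
ffffffffTcccccccc => fffffffffTccccccccc   [T -> f T c]
fffffffffTccccccccc => fffffffffccccccccc   [T -> ε]

T => fTc => ffTcc => fffTccc => ffffTcccc => fffffTccccc => ffffffTcccccc => fffffffTccccccc => ffffffffTcccccccc => fffffffffTccccccccc => fffffffffccccccccc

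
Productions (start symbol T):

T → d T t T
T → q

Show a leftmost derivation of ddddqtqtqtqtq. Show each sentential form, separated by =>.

T => dTtT => ddTtTtT => dddTtTtTtT => ddddTtTtTtTtT => ddddqtTtTtTtT => ddddqtqtTtTtT => ddddqtqtqtTtT => ddddqtqtqtqtT => ddddqtqtqtqtq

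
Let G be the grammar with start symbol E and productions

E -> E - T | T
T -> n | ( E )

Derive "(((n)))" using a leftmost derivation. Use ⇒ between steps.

E ⇒ T ⇒ (E) ⇒ (T) ⇒ ((E)) ⇒ ((T)) ⇒ (((E))) ⇒ (((T))) ⇒ (((n)))

E ⇒ T   [E -> T]
T ⇒ (E)   [T -> ( E )]
(E) ⇒ (T)   [E -> T]
(T) ⇒ ((E))   [T -> ( E )]
((E)) ⇒ ((T))   [E -> T]
((T)) ⇒ (((E)))   [T -> ( E )]
(((E))) ⇒ (((T)))   [E -> T]
(((T))) ⇒ (((n)))   [T -> n]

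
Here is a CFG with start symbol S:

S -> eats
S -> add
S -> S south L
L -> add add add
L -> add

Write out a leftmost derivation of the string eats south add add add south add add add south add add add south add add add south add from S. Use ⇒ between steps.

S ⇒ S south L ⇒ S south L south L ⇒ S south L south L south L ⇒ S south L south L south L south L ⇒ S south L south L south L south L south L ⇒ eats south L south L south L south L south L ⇒ eats south add add add south L south L south L south L ⇒ eats south add add add south add add add south L south L south L ⇒ eats south add add add south add add add south add add add south L south L ⇒ eats south add add add south add add add south add add add south add add add south L ⇒ eats south add add add south add add add south add add add south add add add south add

S ⇒ S south L   [S -> S south L]
S south L ⇒ S south L south L   [S -> S south L]
S south L south L ⇒ S south L south L south L   [S -> S south L]
S south L south L south L ⇒ S south L south L south L south L   [S -> S south L]
S south L south L south L south L ⇒ S south L south L south L south L south L   [S -> S south L]
S south L south L south L south L south L ⇒ eats south L south L south L south L south L   [S -> eats]
eats south L south L south L south L south L ⇒ eats south add add add south L south L south L south L   [L -> add add add]
eats south add add add south L south L south L south L ⇒ eats south add add add south add add add south L south L south L   [L -> add add add]
eats south add add add south add add add south L south L south L ⇒ eats south add add add south add add add south add add add south L south L   [L -> add add add]
eats south add add add south add add add south add add add south L south L ⇒ eats south add add add south add add add south add add add south add add add south L   [L -> add add add]
eats south add add add south add add add south add add add south add add add south L ⇒ eats south add add add south add add add south add add add south add add add south add   [L -> add]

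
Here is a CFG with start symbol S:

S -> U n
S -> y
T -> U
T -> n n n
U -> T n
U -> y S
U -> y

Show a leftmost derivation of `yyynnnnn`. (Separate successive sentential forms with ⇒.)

S ⇒ Un ⇒ ySn ⇒ yUnn ⇒ yTnnn ⇒ yUnnn ⇒ yTnnnn ⇒ yUnnnn ⇒ yySnnnn ⇒ yyUnnnnn ⇒ yyynnnnn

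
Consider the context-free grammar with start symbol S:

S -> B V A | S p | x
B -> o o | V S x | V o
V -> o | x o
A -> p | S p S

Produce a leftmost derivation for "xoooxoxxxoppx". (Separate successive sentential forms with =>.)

S=>BVA=>VoVA=>xooVA=>xoooA=>xoooSpS=>xoooBVApS=>xoooVSxVApS=>xoooxoSxVApS=>xoooxoxxVApS=>xoooxoxxxoApS=>xoooxoxxxoppS=>xoooxoxxxoppx

S => BVA   [S -> B V A]
BVA => VoVA   [B -> V o]
VoVA => xooVA   [V -> x o]
xooVA => xoooA   [V -> o]
xoooA => xoooSpS   [A -> S p S]
xoooSpS => xoooBVApS   [S -> B V A]
xoooBVApS => xoooVSxVApS   [B -> V S x]
xoooVSxVApS => xoooxoSxVApS   [V -> x o]
xoooxoSxVApS => xoooxoxxVApS   [S -> x]
xoooxoxxVApS => xoooxoxxxoApS   [V -> x o]
xoooxoxxxoApS => xoooxoxxxoppS   [A -> p]
xoooxoxxxoppS => xoooxoxxxoppx   [S -> x]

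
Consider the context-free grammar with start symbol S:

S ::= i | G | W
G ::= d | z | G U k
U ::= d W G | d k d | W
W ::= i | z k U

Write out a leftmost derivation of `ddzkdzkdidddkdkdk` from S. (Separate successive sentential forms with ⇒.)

S⇒G⇒GUk⇒GUkUk⇒dUkUk⇒ddWGkUk⇒ddzkUGkUk⇒ddzkdWGGkUk⇒ddzkdzkUGGkUk⇒ddzkdzkdWGGGkUk⇒ddzkdzkdiGGGkUk⇒ddzkdzkdidGGkUk⇒ddzkdzkdiddGkUk⇒ddzkdzkdidddkUk⇒ddzkdzkdidddkdkdk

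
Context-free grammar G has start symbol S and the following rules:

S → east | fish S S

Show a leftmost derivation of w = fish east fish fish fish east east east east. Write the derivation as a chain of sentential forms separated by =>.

S => fish S S => fish east S => fish east fish S S => fish east fish fish S S S => fish east fish fish fish S S S S => fish east fish fish fish east S S S => fish east fish fish fish east east S S => fish east fish fish fish east east east S => fish east fish fish fish east east east east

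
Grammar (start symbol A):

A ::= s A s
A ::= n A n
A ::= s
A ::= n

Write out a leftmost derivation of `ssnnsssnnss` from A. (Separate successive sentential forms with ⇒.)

A ⇒ sAs ⇒ ssAss ⇒ ssnAnss ⇒ ssnnAnnss ⇒ ssnnsAsnnss ⇒ ssnnsssnnss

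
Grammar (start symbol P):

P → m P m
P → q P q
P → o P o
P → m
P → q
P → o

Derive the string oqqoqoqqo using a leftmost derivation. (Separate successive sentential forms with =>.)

P => oPo   [P → o P o]
oPo => oqPqo   [P → q P q]
oqPqo => oqqPqqo   [P → q P q]
oqqPqqo => oqqoPoqqo   [P → o P o]
oqqoPoqqo => oqqoqoqqo   [P → q]

P => oPo => oqPqo => oqqPqqo => oqqoPoqqo => oqqoqoqqo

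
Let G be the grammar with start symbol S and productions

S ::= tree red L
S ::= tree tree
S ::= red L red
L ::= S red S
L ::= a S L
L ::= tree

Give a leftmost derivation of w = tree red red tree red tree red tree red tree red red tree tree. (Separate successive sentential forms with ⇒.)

S ⇒ tree red L   [S ::= tree red L]
tree red L ⇒ tree red S red S   [L ::= S red S]
tree red S red S ⇒ tree red red L red red S   [S ::= red L red]
tree red red L red red S ⇒ tree red red S red S red red S   [L ::= S red S]
tree red red S red S red red S ⇒ tree red red tree red L red S red red S   [S ::= tree red L]
tree red red tree red L red S red red S ⇒ tree red red tree red tree red S red red S   [L ::= tree]
tree red red tree red tree red S red red S ⇒ tree red red tree red tree red tree red L red red S   [S ::= tree red L]
tree red red tree red tree red tree red L red red S ⇒ tree red red tree red tree red tree red tree red red S   [L ::= tree]
tree red red tree red tree red tree red tree red red S ⇒ tree red red tree red tree red tree red tree red red tree tree   [S ::= tree tree]

S ⇒ tree red L ⇒ tree red S red S ⇒ tree red red L red red S ⇒ tree red red S red S red red S ⇒ tree red red tree red L red S red red S ⇒ tree red red tree red tree red S red red S ⇒ tree red red tree red tree red tree red L red red S ⇒ tree red red tree red tree red tree red tree red red S ⇒ tree red red tree red tree red tree red tree red red tree tree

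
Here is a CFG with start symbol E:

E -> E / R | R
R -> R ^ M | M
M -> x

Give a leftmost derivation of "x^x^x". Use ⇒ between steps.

E ⇒ R ⇒ R^M ⇒ R^M^M ⇒ M^M^M ⇒ x^M^M ⇒ x^x^M ⇒ x^x^x

E ⇒ R   [E -> R]
R ⇒ R^M   [R -> R ^ M]
R^M ⇒ R^M^M   [R -> R ^ M]
R^M^M ⇒ M^M^M   [R -> M]
M^M^M ⇒ x^M^M   [M -> x]
x^M^M ⇒ x^x^M   [M -> x]
x^x^M ⇒ x^x^x   [M -> x]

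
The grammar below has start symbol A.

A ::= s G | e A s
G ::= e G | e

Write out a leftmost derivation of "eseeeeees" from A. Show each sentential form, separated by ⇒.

A ⇒ eAs   [A ::= e A s]
eAs ⇒ esGs   [A ::= s G]
esGs ⇒ eseGs   [G ::= e G]
eseGs ⇒ eseeGs   [G ::= e G]
eseeGs ⇒ eseeeGs   [G ::= e G]
eseeeGs ⇒ eseeeeGs   [G ::= e G]
eseeeeGs ⇒ eseeeeeGs   [G ::= e G]
eseeeeeGs ⇒ eseeeeees   [G ::= e]

A ⇒ eAs ⇒ esGs ⇒ eseGs ⇒ eseeGs ⇒ eseeeGs ⇒ eseeeeGs ⇒ eseeeeeGs ⇒ eseeeeees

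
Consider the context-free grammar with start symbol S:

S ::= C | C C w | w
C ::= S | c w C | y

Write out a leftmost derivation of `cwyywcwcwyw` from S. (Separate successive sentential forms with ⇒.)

S ⇒ CCw   [S ::= C C w]
CCw ⇒ cwCCw   [C ::= c w C]
cwCCw ⇒ cwSCw   [C ::= S]
cwSCw ⇒ cwCCwCw   [S ::= C C w]
cwCCwCw ⇒ cwyCwCw   [C ::= y]
cwyCwCw ⇒ cwyywCw   [C ::= y]
cwyywCw ⇒ cwyywcwCw   [C ::= c w C]
cwyywcwCw ⇒ cwyywcwcwCw   [C ::= c w C]
cwyywcwcwCw ⇒ cwyywcwcwyw   [C ::= y]

S ⇒ CCw ⇒ cwCCw ⇒ cwSCw ⇒ cwCCwCw ⇒ cwyCwCw ⇒ cwyywCw ⇒ cwyywcwCw ⇒ cwyywcwcwCw ⇒ cwyywcwcwyw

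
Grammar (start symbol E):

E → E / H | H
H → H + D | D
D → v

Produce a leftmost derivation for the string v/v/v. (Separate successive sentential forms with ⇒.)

E ⇒ E/H   [E → E / H]
E/H ⇒ E/H/H   [E → E / H]
E/H/H ⇒ H/H/H   [E → H]
H/H/H ⇒ D/H/H   [H → D]
D/H/H ⇒ v/H/H   [D → v]
v/H/H ⇒ v/D/H   [H → D]
v/D/H ⇒ v/v/H   [D → v]
v/v/H ⇒ v/v/D   [H → D]
v/v/D ⇒ v/v/v   [D → v]

E ⇒ E/H ⇒ E/H/H ⇒ H/H/H ⇒ D/H/H ⇒ v/H/H ⇒ v/D/H ⇒ v/v/H ⇒ v/v/D ⇒ v/v/v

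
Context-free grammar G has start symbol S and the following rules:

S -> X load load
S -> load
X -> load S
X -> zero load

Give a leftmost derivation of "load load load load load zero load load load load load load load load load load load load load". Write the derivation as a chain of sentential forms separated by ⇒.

S ⇒ X load load ⇒ load S load load ⇒ load X load load load load ⇒ load load S load load load load ⇒ load load X load load load load load load ⇒ load load load S load load load load load load ⇒ load load load X load load load load load load load load ⇒ load load load load S load load load load load load load load ⇒ load load load load X load load load load load load load load load load ⇒ load load load load load S load load load load load load load load load load ⇒ load load load load load X load load load load load load load load load load load load ⇒ load load load load load zero load load load load load load load load load load load load load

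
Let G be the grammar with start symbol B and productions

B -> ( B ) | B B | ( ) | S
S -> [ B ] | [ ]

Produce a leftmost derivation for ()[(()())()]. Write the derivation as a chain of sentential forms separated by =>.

B => BB   [B -> B B]
BB => ()B   [B -> ( )]
()B => ()S   [B -> S]
()S => ()[B]   [S -> [ B ]]
()[B] => ()[BB]   [B -> B B]
()[BB] => ()[(B)B]   [B -> ( B )]
()[(B)B] => ()[(BB)B]   [B -> B B]
()[(BB)B] => ()[(()B)B]   [B -> ( )]
()[(()B)B] => ()[(()())B]   [B -> ( )]
()[(()())B] => ()[(()())()]   [B -> ( )]

B=>BB=>()B=>()S=>()[B]=>()[BB]=>()[(B)B]=>()[(BB)B]=>()[(()B)B]=>()[(()())B]=>()[(()())()]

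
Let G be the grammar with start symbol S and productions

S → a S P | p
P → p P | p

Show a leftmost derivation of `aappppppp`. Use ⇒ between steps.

S ⇒ aSP   [S → a S P]
aSP ⇒ aaSPP   [S → a S P]
aaSPP ⇒ aapPP   [S → p]
aapPP ⇒ aappPP   [P → p P]
aappPP ⇒ aapppPP   [P → p P]
aapppPP ⇒ aappppPP   [P → p P]
aappppPP ⇒ aapppppPP   [P → p P]
aapppppPP ⇒ aappppppP   [P → p]
aappppppP ⇒ aappppppp   [P → p]

S⇒aSP⇒aaSPP⇒aapPP⇒aappPP⇒aapppPP⇒aappppPP⇒aapppppPP⇒aappppppP⇒aappppppp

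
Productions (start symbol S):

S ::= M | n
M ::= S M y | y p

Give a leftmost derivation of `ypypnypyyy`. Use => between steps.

S => M => SMy => MMy => ypMy => ypSMyy => ypMMyy => ypypMyy => ypypSMyyy => ypypnMyyy => ypypnypyyy

S => M   [S ::= M]
M => SMy   [M ::= S M y]
SMy => MMy   [S ::= M]
MMy => ypMy   [M ::= y p]
ypMy => ypSMyy   [M ::= S M y]
ypSMyy => ypMMyy   [S ::= M]
ypMMyy => ypypMyy   [M ::= y p]
ypypMyy => ypypSMyyy   [M ::= S M y]
ypypSMyyy => ypypnMyyy   [S ::= n]
ypypnMyyy => ypypnypyyy   [M ::= y p]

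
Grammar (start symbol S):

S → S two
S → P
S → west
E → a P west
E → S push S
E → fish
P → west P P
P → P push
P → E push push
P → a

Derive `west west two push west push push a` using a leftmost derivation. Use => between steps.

S => P => west P P => west E push push P => west S push S push push P => west S two push S push push P => west west two push S push push P => west west two push west push push P => west west two push west push push a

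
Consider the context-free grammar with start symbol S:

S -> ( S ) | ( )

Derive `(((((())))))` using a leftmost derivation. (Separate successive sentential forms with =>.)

S => (S) => ((S)) => (((S))) => ((((S)))) => (((((S))))) => (((((())))))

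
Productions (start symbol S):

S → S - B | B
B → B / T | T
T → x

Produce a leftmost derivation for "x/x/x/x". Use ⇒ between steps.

S ⇒ B ⇒ B/T ⇒ B/T/T ⇒ B/T/T/T ⇒ T/T/T/T ⇒ x/T/T/T ⇒ x/x/T/T ⇒ x/x/x/T ⇒ x/x/x/x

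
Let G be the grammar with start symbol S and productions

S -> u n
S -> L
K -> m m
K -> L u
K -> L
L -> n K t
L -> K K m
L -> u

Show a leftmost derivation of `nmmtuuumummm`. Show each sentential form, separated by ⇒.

S ⇒ L ⇒ KKm ⇒ LuKm ⇒ KKmuKm ⇒ LuKmuKm ⇒ nKtuKmuKm ⇒ nmmtuKmuKm ⇒ nmmtuLumuKm ⇒ nmmtuuumuKm ⇒ nmmtuuumummm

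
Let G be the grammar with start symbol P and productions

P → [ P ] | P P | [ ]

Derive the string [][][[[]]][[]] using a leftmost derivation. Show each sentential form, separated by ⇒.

P ⇒ PP ⇒ []P ⇒ []PP ⇒ [][]P ⇒ [][]PP ⇒ [][][P]P ⇒ [][][[P]]P ⇒ [][][[[]]]P ⇒ [][][[[]]][P] ⇒ [][][[[]]][[]]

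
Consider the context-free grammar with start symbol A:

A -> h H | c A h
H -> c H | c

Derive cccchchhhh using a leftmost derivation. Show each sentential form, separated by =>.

A => cAh   [A -> c A h]
cAh => ccAhh   [A -> c A h]
ccAhh => cccAhhh   [A -> c A h]
cccAhhh => ccccAhhhh   [A -> c A h]
ccccAhhhh => cccchHhhhh   [A -> h H]
cccchHhhhh => cccchchhhh   [H -> c]

A => cAh => ccAhh => cccAhhh => ccccAhhhh => cccchHhhhh => cccchchhhh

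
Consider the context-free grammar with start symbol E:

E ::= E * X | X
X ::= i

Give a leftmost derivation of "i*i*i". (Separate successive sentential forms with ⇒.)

E ⇒ E*X ⇒ E*X*X ⇒ X*X*X ⇒ i*X*X ⇒ i*i*X ⇒ i*i*i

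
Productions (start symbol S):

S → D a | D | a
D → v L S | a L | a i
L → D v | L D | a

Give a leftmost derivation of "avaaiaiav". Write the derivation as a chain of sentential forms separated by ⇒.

S⇒D⇒aL⇒aDv⇒avLSv⇒avLDSv⇒avLDDSv⇒avaDDSv⇒avaaiDSv⇒avaaiaiSv⇒avaaiaiav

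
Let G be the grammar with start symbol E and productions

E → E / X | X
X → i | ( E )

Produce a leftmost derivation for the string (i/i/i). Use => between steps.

E => X => (E) => (E/X) => (E/X/X) => (X/X/X) => (i/X/X) => (i/i/X) => (i/i/i)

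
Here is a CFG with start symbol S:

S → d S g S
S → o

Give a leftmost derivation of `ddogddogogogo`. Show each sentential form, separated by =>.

S => dSgS => ddSgSgS => ddogSgS => ddogdSgSgS => ddogddSgSgSgS => ddogddogSgSgS => ddogddogogSgS => ddogddogogogS => ddogddogogogo

S => dSgS   [S → d S g S]
dSgS => ddSgSgS   [S → d S g S]
ddSgSgS => ddogSgS   [S → o]
ddogSgS => ddogdSgSgS   [S → d S g S]
ddogdSgSgS => ddogddSgSgSgS   [S → d S g S]
ddogddSgSgSgS => ddogddogSgSgS   [S → o]
ddogddogSgSgS => ddogddogogSgS   [S → o]
ddogddogogSgS => ddogddogogogS   [S → o]
ddogddogogogS => ddogddogogogo   [S → o]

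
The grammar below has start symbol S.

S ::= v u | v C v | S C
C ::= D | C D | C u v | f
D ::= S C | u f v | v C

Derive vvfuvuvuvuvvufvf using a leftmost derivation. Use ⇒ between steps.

S⇒SC⇒vCvC⇒vCDvC⇒vDDvC⇒vvCDvC⇒vvCuvDvC⇒vvCuvuvDvC⇒vvCuvuvuvDvC⇒vvCuvuvuvuvDvC⇒vvfuvuvuvuvDvC⇒vvfuvuvuvuvSCvC⇒vvfuvuvuvuvvuCvC⇒vvfuvuvuvuvvufvC⇒vvfuvuvuvuvvufvf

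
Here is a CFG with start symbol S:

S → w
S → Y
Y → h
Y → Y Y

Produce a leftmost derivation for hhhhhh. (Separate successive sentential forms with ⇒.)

S ⇒ Y ⇒ YY ⇒ YYY ⇒ YYYY ⇒ YYYYY ⇒ YYYYYY ⇒ hYYYYY ⇒ hhYYYY ⇒ hhhYYY ⇒ hhhhYY ⇒ hhhhhY ⇒ hhhhhh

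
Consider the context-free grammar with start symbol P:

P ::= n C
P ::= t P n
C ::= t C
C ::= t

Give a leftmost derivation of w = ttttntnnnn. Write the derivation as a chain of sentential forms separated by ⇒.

P⇒tPn⇒ttPnn⇒tttPnnn⇒ttttPnnnn⇒ttttnCnnnn⇒ttttntnnnn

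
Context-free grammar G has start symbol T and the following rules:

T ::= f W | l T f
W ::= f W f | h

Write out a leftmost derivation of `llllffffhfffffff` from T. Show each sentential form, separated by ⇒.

T ⇒ lTf   [T ::= l T f]
lTf ⇒ llTff   [T ::= l T f]
llTff ⇒ lllTfff   [T ::= l T f]
lllTfff ⇒ llllTffff   [T ::= l T f]
llllTffff ⇒ llllfWffff   [T ::= f W]
llllfWffff ⇒ llllffWfffff   [W ::= f W f]
llllffWfffff ⇒ llllfffWffffff   [W ::= f W f]
llllfffWffffff ⇒ llllffffWfffffff   [W ::= f W f]
llllffffWfffffff ⇒ llllffffhfffffff   [W ::= h]

T ⇒ lTf ⇒ llTff ⇒ lllTfff ⇒ llllTffff ⇒ llllfWffff ⇒ llllffWfffff ⇒ llllfffWffffff ⇒ llllffffWfffffff ⇒ llllffffhfffffff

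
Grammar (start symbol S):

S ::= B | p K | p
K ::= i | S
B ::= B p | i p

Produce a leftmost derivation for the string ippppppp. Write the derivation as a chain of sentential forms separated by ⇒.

S⇒B⇒Bp⇒Bpp⇒Bppp⇒Bpppp⇒Bppppp⇒Bpppppp⇒ippppppp

S ⇒ B   [S ::= B]
B ⇒ Bp   [B ::= B p]
Bp ⇒ Bpp   [B ::= B p]
Bpp ⇒ Bppp   [B ::= B p]
Bppp ⇒ Bpppp   [B ::= B p]
Bpppp ⇒ Bppppp   [B ::= B p]
Bppppp ⇒ Bpppppp   [B ::= B p]
Bpppppp ⇒ ippppppp   [B ::= i p]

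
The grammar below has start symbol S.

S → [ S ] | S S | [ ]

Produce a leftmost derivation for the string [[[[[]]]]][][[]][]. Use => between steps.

S => SS   [S → S S]
SS => SSS   [S → S S]
SSS => SSSS   [S → S S]
SSSS => [S]SSS   [S → [ S ]]
[S]SSS => [[S]]SSS   [S → [ S ]]
[[S]]SSS => [[[S]]]SSS   [S → [ S ]]
[[[S]]]SSS => [[[[S]]]]SSS   [S → [ S ]]
[[[[S]]]]SSS => [[[[[]]]]]SSS   [S → [ ]]
[[[[[]]]]]SSS => [[[[[]]]]][]SS   [S → [ ]]
[[[[[]]]]][]SS => [[[[[]]]]][][S]S   [S → [ S ]]
[[[[[]]]]][][S]S => [[[[[]]]]][][[]]S   [S → [ ]]
[[[[[]]]]][][[]]S => [[[[[]]]]][][[]][]   [S → [ ]]

S => SS => SSS => SSSS => [S]SSS => [[S]]SSS => [[[S]]]SSS => [[[[S]]]]SSS => [[[[[]]]]]SSS => [[[[[]]]]][]SS => [[[[[]]]]][][S]S => [[[[[]]]]][][[]]S => [[[[[]]]]][][[]][]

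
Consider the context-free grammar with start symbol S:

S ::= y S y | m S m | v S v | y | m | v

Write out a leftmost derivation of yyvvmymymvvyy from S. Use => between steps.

S => ySy => yySyy => yyvSvyy => yyvvSvvyy => yyvvmSmvvyy => yyvvmySymvvyy => yyvvmymymvvyy

S => ySy   [S ::= y S y]
ySy => yySyy   [S ::= y S y]
yySyy => yyvSvyy   [S ::= v S v]
yyvSvyy => yyvvSvvyy   [S ::= v S v]
yyvvSvvyy => yyvvmSmvvyy   [S ::= m S m]
yyvvmSmvvyy => yyvvmySymvvyy   [S ::= y S y]
yyvvmySymvvyy => yyvvmymymvvyy   [S ::= m]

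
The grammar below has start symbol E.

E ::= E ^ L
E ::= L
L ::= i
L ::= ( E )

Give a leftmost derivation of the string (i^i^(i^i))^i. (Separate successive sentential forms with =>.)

E => E^L => L^L => (E)^L => (E^L)^L => (E^L^L)^L => (L^L^L)^L => (i^L^L)^L => (i^i^L)^L => (i^i^(E))^L => (i^i^(E^L))^L => (i^i^(L^L))^L => (i^i^(i^L))^L => (i^i^(i^i))^L => (i^i^(i^i))^i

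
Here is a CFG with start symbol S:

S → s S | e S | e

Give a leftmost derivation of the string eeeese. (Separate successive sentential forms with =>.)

S => eS => eeS => eeeS => eeeeS => eeeesS => eeeese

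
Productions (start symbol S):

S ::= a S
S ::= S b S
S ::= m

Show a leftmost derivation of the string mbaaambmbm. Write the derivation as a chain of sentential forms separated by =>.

S => SbS => mbS => mbSbS => mbaSbS => mbaSbSbS => mbaaSbSbS => mbaaaSbSbS => mbaaambSbS => mbaaambmbS => mbaaambmbm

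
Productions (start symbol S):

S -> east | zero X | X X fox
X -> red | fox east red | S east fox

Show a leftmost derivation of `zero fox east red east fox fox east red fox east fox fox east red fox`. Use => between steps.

S => X X fox => S east fox X fox => X X fox east fox X fox => S east fox X fox east fox X fox => zero X east fox X fox east fox X fox => zero fox east red east fox X fox east fox X fox => zero fox east red east fox fox east red fox east fox X fox => zero fox east red east fox fox east red fox east fox fox east red fox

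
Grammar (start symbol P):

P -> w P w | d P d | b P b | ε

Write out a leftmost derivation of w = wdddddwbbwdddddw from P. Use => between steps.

P=>wPw=>wdPdw=>wddPddw=>wdddPdddw=>wddddPddddw=>wdddddPdddddw=>wdddddwPwdddddw=>wdddddwbPbwdddddw=>wdddddwbbwdddddw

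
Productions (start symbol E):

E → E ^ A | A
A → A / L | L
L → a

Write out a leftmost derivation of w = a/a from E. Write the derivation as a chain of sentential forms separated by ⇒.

E⇒A⇒A/L⇒L/L⇒a/L⇒a/a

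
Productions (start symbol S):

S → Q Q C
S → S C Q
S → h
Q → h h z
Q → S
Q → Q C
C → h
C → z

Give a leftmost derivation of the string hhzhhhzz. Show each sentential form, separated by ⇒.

S ⇒ QQC   [S → Q Q C]
QQC ⇒ hhzQC   [Q → h h z]
hhzQC ⇒ hhzQCC   [Q → Q C]
hhzQCC ⇒ hhzQCCC   [Q → Q C]
hhzQCCC ⇒ hhzQCCCC   [Q → Q C]
hhzQCCCC ⇒ hhzSCCCC   [Q → S]
hhzSCCCC ⇒ hhzhCCCC   [S → h]
hhzhCCCC ⇒ hhzhhCCC   [C → h]
hhzhhCCC ⇒ hhzhhhCC   [C → h]
hhzhhhCC ⇒ hhzhhhzC   [C → z]
hhzhhhzC ⇒ hhzhhhzz   [C → z]

S ⇒ QQC ⇒ hhzQC ⇒ hhzQCC ⇒ hhzQCCC ⇒ hhzQCCCC ⇒ hhzSCCCC ⇒ hhzhCCCC ⇒ hhzhhCCC ⇒ hhzhhhCC ⇒ hhzhhhzC ⇒ hhzhhhzz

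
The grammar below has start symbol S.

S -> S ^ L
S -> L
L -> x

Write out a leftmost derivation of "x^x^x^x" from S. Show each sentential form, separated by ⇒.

S⇒S^L⇒S^L^L⇒S^L^L^L⇒L^L^L^L⇒x^L^L^L⇒x^x^L^L⇒x^x^x^L⇒x^x^x^x

S ⇒ S^L   [S -> S ^ L]
S^L ⇒ S^L^L   [S -> S ^ L]
S^L^L ⇒ S^L^L^L   [S -> S ^ L]
S^L^L^L ⇒ L^L^L^L   [S -> L]
L^L^L^L ⇒ x^L^L^L   [L -> x]
x^L^L^L ⇒ x^x^L^L   [L -> x]
x^x^L^L ⇒ x^x^x^L   [L -> x]
x^x^x^L ⇒ x^x^x^x   [L -> x]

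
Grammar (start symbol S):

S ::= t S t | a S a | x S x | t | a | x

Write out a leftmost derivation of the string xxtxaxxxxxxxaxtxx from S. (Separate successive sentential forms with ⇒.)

S⇒xSx⇒xxSxx⇒xxtStxx⇒xxtxSxtxx⇒xxtxaSaxtxx⇒xxtxaxSxaxtxx⇒xxtxaxxSxxaxtxx⇒xxtxaxxxSxxxaxtxx⇒xxtxaxxxxxxxaxtxx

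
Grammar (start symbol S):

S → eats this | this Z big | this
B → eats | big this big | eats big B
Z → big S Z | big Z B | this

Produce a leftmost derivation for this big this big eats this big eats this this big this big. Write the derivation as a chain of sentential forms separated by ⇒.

S ⇒ this Z big ⇒ this big S Z big ⇒ this big this Z big Z big ⇒ this big this big S Z big Z big ⇒ this big this big eats this Z big Z big ⇒ this big this big eats this big S Z big Z big ⇒ this big this big eats this big eats this Z big Z big ⇒ this big this big eats this big eats this this big Z big ⇒ this big this big eats this big eats this this big this big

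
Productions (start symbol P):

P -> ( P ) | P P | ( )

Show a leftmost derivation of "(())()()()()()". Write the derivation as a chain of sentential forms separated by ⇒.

P ⇒ PP ⇒ PPP ⇒ PPPP ⇒ PPPPP ⇒ (P)PPPP ⇒ (())PPPP ⇒ (())PPPPP ⇒ (())()PPPP ⇒ (())()()PPP ⇒ (())()()()PP ⇒ (())()()()()P ⇒ (())()()()()()

P ⇒ PP   [P -> P P]
PP ⇒ PPP   [P -> P P]
PPP ⇒ PPPP   [P -> P P]
PPPP ⇒ PPPPP   [P -> P P]
PPPPP ⇒ (P)PPPP   [P -> ( P )]
(P)PPPP ⇒ (())PPPP   [P -> ( )]
(())PPPP ⇒ (())PPPPP   [P -> P P]
(())PPPPP ⇒ (())()PPPP   [P -> ( )]
(())()PPPP ⇒ (())()()PPP   [P -> ( )]
(())()()PPP ⇒ (())()()()PP   [P -> ( )]
(())()()()PP ⇒ (())()()()()P   [P -> ( )]
(())()()()()P ⇒ (())()()()()()   [P -> ( )]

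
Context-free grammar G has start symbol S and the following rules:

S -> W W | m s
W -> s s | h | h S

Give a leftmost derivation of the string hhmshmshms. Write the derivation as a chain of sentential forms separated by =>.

S=>WW=>hSW=>hWWW=>hhSWW=>hhmsWW=>hhmshSW=>hhmshmsW=>hhmshmshS=>hhmshmshms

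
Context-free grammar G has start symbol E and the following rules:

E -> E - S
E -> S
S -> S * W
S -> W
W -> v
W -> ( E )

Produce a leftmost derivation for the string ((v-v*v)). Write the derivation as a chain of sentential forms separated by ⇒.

E ⇒ S ⇒ W ⇒ (E) ⇒ (S) ⇒ (W) ⇒ ((E)) ⇒ ((E-S)) ⇒ ((S-S)) ⇒ ((W-S)) ⇒ ((v-S)) ⇒ ((v-S*W)) ⇒ ((v-W*W)) ⇒ ((v-v*W)) ⇒ ((v-v*v))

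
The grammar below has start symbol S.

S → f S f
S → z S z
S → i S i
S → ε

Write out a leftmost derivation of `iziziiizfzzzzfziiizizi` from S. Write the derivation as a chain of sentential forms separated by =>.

S => iSi => izSzi => iziSizi => izizSzizi => iziziSizizi => iziziiSiizizi => iziziiiSiiizizi => iziziiizSziiizizi => iziziiizfSfziiizizi => iziziiizfzSzfziiizizi => iziziiizfzzSzzfziiizizi => iziziiizfzzzzfziiizizi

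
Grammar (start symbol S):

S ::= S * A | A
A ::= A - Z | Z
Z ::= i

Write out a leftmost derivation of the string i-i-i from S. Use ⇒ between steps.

S ⇒ A ⇒ A-Z ⇒ A-Z-Z ⇒ Z-Z-Z ⇒ i-Z-Z ⇒ i-i-Z ⇒ i-i-i

S ⇒ A   [S ::= A]
A ⇒ A-Z   [A ::= A - Z]
A-Z ⇒ A-Z-Z   [A ::= A - Z]
A-Z-Z ⇒ Z-Z-Z   [A ::= Z]
Z-Z-Z ⇒ i-Z-Z   [Z ::= i]
i-Z-Z ⇒ i-i-Z   [Z ::= i]
i-i-Z ⇒ i-i-i   [Z ::= i]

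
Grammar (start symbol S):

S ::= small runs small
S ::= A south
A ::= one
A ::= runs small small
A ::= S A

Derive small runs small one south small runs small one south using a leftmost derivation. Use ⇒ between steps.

S ⇒ A south ⇒ S A south ⇒ A south A south ⇒ S A south A south ⇒ small runs small A south A south ⇒ small runs small one south A south ⇒ small runs small one south S A south ⇒ small runs small one south small runs small A south ⇒ small runs small one south small runs small one south

S ⇒ A south   [S ::= A south]
A south ⇒ S A south   [A ::= S A]
S A south ⇒ A south A south   [S ::= A south]
A south A south ⇒ S A south A south   [A ::= S A]
S A south A south ⇒ small runs small A south A south   [S ::= small runs small]
small runs small A south A south ⇒ small runs small one south A south   [A ::= one]
small runs small one south A south ⇒ small runs small one south S A south   [A ::= S A]
small runs small one south S A south ⇒ small runs small one south small runs small A south   [S ::= small runs small]
small runs small one south small runs small A south ⇒ small runs small one south small runs small one south   [A ::= one]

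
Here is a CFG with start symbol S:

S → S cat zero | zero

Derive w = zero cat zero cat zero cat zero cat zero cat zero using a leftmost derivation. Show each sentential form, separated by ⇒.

S ⇒ S cat zero   [S → S cat zero]
S cat zero ⇒ S cat zero cat zero   [S → S cat zero]
S cat zero cat zero ⇒ S cat zero cat zero cat zero   [S → S cat zero]
S cat zero cat zero cat zero ⇒ S cat zero cat zero cat zero cat zero   [S → S cat zero]
S cat zero cat zero cat zero cat zero ⇒ S cat zero cat zero cat zero cat zero cat zero   [S → S cat zero]
S cat zero cat zero cat zero cat zero cat zero ⇒ zero cat zero cat zero cat zero cat zero cat zero   [S → zero]

S ⇒ S cat zero ⇒ S cat zero cat zero ⇒ S cat zero cat zero cat zero ⇒ S cat zero cat zero cat zero cat zero ⇒ S cat zero cat zero cat zero cat zero cat zero ⇒ zero cat zero cat zero cat zero cat zero cat zero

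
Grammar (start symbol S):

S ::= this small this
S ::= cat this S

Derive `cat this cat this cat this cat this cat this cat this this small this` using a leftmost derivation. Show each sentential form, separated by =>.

S => cat this S => cat this cat this S => cat this cat this cat this S => cat this cat this cat this cat this S => cat this cat this cat this cat this cat this S => cat this cat this cat this cat this cat this cat this S => cat this cat this cat this cat this cat this cat this this small this

S => cat this S   [S ::= cat this S]
cat this S => cat this cat this S   [S ::= cat this S]
cat this cat this S => cat this cat this cat this S   [S ::= cat this S]
cat this cat this cat this S => cat this cat this cat this cat this S   [S ::= cat this S]
cat this cat this cat this cat this S => cat this cat this cat this cat this cat this S   [S ::= cat this S]
cat this cat this cat this cat this cat this S => cat this cat this cat this cat this cat this cat this S   [S ::= cat this S]
cat this cat this cat this cat this cat this cat this S => cat this cat this cat this cat this cat this cat this this small this   [S ::= this small this]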